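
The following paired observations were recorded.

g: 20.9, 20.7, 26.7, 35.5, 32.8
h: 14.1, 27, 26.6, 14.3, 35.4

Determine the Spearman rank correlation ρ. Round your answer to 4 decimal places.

0.0000

Rank g: 2, 1, 3, 5, 4
Rank h: 1, 4, 3, 2, 5
d = rank(g) − rank(h): 1, -3, 0, 3, -1; Σd² = 20
ρ = 1 − 6Σd² / [n(n²−1)] = 1 − 6×20 / (5×24) = 1 − 120/120 ≈ 0.0000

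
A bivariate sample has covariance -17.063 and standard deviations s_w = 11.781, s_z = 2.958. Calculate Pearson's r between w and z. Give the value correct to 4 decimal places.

-0.4896

r = Cov(w,z) / (s_w · s_z) = -17.063 / (11.781 × 2.958)
  = -17.063 / 34.8482 ≈ -0.4896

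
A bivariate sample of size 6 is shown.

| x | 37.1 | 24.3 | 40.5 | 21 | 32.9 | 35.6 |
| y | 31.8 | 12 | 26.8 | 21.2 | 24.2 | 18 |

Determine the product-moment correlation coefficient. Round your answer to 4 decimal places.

0.6207

n = 6, Σx = 191.4, Σy = 134, Σx² = 6397.92, Σy² = 3232.56, Σxy = 4438.96
nΣxy − ΣxΣy = 26633.76 − 25647.6 = 986.16
nΣx² − (Σx)² = 38387.52 − 36633.96 = 1753.56; nΣy² − (Σy)² = 19395.36 − 17956 = 1439.36
r = 986.16 / √(1753.56 × 1439.36) = 986.16 / 1588.7115 ≈ 0.6207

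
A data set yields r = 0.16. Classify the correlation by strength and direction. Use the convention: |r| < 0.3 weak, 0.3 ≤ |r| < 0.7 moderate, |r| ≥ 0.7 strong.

r = 0.16 > 0 so the relationship is positive.
|r| = 0.16, which falls in the weak range.

weak positive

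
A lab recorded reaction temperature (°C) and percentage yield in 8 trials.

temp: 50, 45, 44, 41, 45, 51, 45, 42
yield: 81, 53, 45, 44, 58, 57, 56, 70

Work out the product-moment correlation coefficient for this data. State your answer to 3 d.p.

n = 8, Σx = 363, Σy = 464, Σx² = 16557, Σy² = 27980, Σxy = 21196
nΣxy − ΣxΣy = 169568 − 168432 = 1136
nΣx² − (Σx)² = 132456 − 131769 = 687; nΣy² − (Σy)² = 223840 − 215296 = 8544
r = 1136 / √(687 × 8544) = 1136 / 2422.7522 ≈ 0.469

0.469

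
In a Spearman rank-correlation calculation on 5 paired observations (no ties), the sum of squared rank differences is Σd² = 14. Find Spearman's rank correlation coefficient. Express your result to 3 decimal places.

ρ = 1 − 6Σd² / [n(n²−1)] = 1 − 6×14 / (5×24)
  = 1 − 84/120 = 1 − 0.7000 ≈ 0.300

0.300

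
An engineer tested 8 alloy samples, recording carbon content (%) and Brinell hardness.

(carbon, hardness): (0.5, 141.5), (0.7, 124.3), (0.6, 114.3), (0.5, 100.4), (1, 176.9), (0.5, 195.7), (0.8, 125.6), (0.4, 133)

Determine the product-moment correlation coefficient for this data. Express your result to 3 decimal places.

n = 8, Σx = 5, Σy = 1111.7, Σx² = 3.4, Σy² = 161673.85, Σxy = 704.97
nΣxy − ΣxΣy = 5639.76 − 5558.5 = 81.26
nΣx² − (Σx)² = 27.2 − 25 = 2.2; nΣy² − (Σy)² = 1293390.8 − 1235876.89 = 57513.91
r = 81.26 / √(2.2 × 57513.91) = 81.26 / 355.7114 ≈ 0.228

0.228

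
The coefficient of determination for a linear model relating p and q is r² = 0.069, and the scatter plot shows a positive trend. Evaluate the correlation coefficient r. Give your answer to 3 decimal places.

|r| = √0.069 = 0.263
The association is positive, so r = 0.263.

0.263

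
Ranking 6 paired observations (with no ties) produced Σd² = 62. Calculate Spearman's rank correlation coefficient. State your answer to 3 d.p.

ρ = 1 − 6Σd² / [n(n²−1)] = 1 − 6×62 / (6×35)
  = 1 − 372/210 = 1 − 1.7714 ≈ -0.771

-0.771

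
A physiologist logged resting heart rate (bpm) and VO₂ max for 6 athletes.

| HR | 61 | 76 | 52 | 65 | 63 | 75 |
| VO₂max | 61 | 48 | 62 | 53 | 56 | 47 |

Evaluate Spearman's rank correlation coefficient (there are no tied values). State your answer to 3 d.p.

-0.943

Rank HR: 2, 6, 1, 4, 3, 5
Rank VO₂max: 5, 2, 6, 3, 4, 1
d = rank(HR) − rank(VO₂max): -3, 4, -5, 1, -1, 4; Σd² = 68
ρ = 1 − 6Σd² / [n(n²−1)] = 1 − 6×68 / (6×35) = 1 − 408/210 ≈ -0.943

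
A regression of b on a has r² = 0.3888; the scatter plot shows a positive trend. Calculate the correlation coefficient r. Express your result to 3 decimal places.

0.624

|r| = √0.3888 = 0.624
The association is positive, so r = 0.624.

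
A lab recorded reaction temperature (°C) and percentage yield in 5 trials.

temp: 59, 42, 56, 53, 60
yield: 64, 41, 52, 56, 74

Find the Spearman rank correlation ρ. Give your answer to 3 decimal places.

Rank temp: 4, 1, 3, 2, 5
Rank yield: 4, 1, 2, 3, 5
d = rank(temp) − rank(yield): 0, 0, 1, -1, 0; Σd² = 2
ρ = 1 − 6Σd² / [n(n²−1)] = 1 − 6×2 / (5×24) = 1 − 12/120 ≈ 0.900

0.900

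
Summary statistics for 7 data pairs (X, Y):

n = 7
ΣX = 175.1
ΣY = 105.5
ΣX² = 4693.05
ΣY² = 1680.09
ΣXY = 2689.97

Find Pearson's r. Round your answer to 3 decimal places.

0.304

r = (nΣXY − ΣXΣY) / √[(nΣX² − (ΣX)²)(nΣY² − (ΣY)²)]
Numerator: 7×2689.97 − 175.1×105.5 = 356.74
Denominator: √[(32851.35 − 30660.01)(11760.63 − 11130.25)] = √[2191.34 × 630.38] = 1175.3199
r = 356.74 / 1175.3199 ≈ 0.304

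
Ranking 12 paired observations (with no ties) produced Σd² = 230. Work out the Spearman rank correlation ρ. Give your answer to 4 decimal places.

ρ = 1 − 6Σd² / [n(n²−1)] = 1 − 6×230 / (12×143)
  = 1 − 1380/1716 = 1 − 0.80420 ≈ 0.1958

0.1958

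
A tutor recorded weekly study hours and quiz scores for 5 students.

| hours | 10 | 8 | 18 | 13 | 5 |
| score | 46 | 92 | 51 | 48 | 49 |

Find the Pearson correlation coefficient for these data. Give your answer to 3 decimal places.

n = 5, Σx = 54, Σy = 286, Σx² = 682, Σy² = 17886, Σxy = 2983
nΣxy − ΣxΣy = 14915 − 15444 = -529
nΣx² − (Σx)² = 3410 − 2916 = 494; nΣy² − (Σy)² = 89430 − 81796 = 7634
r = -529 / √(494 × 7634) = -529 / 1941.9567 ≈ -0.272

-0.272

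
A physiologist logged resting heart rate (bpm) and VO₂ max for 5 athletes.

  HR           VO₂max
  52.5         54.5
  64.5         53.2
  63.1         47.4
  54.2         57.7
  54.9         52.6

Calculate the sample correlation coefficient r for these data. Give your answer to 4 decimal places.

-0.6295

n = 5, Σx = 289.2, Σy = 265.4, Σx² = 16849.76, Σy² = 14143.3, Σxy = 15298.67
nΣxy − ΣxΣy = 76493.35 − 76753.68 = -260.33
nΣx² − (Σx)² = 84248.8 − 83636.64 = 612.16; nΣy² − (Σy)² = 70716.5 − 70437.16 = 279.34
r = -260.33 / √(612.16 × 279.34) = -260.33 / 413.5224 ≈ -0.6295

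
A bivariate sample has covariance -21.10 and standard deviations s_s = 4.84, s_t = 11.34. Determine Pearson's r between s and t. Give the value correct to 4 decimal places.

-0.3844

r = Cov(s,t) / (s_s · s_t) = -21.10 / (4.84 × 11.34)
  = -21.10 / 54.8856 ≈ -0.3844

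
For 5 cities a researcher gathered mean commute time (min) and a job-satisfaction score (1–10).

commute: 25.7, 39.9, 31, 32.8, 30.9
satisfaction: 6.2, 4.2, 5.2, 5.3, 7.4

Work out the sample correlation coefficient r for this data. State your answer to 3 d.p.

n = 5, Σx = 160.3, Σy = 28.3, Σx² = 5244.15, Σy² = 165.97, Σxy = 890.62
nΣxy − ΣxΣy = 4453.1 − 4536.49 = -83.39
nΣx² − (Σx)² = 26220.75 − 25696.09 = 524.66; nΣy² − (Σy)² = 829.85 − 800.89 = 28.96
r = -83.39 / √(524.66 × 28.96) = -83.39 / 123.2646 ≈ -0.677

-0.677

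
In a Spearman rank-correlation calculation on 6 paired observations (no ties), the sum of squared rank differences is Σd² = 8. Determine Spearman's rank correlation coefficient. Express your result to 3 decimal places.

0.771

ρ = 1 − 6Σd² / [n(n²−1)] = 1 − 6×8 / (6×35)
  = 1 − 48/210 = 1 − 0.2286 ≈ 0.771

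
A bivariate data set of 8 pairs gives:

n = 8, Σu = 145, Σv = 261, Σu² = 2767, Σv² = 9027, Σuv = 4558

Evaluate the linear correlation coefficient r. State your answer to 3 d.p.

r = (nΣuv − ΣuΣv) / √[(nΣu² − (Σu)²)(nΣv² − (Σv)²)]
Numerator: 8×4558 − 145×261 = -1381
Denominator: √[(22136 − 21025)(72216 − 68121)] = √[1111 × 4095] = 2132.9662
r = -1381 / 2132.9662 ≈ -0.647

-0.647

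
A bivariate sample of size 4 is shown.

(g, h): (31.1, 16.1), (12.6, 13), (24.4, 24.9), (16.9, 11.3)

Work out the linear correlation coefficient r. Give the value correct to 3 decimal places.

n = 4, Σg = 85, Σh = 65.3, Σg² = 2006.94, Σh² = 1175.91, Σgh = 1463.04
nΣgh − ΣgΣh = 5852.16 − 5550.5 = 301.66
nΣg² − (Σg)² = 8027.76 − 7225 = 802.76; nΣh² − (Σh)² = 4703.64 − 4264.09 = 439.55
r = 301.66 / √(802.76 × 439.55) = 301.66 / 594.0144 ≈ 0.508

0.508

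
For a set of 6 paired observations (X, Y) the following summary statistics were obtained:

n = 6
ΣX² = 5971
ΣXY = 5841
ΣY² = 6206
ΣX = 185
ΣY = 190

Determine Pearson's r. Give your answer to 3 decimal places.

-0.077

r = (nΣXY − ΣXΣY) / √[(nΣX² − (ΣX)²)(nΣY² − (ΣY)²)]
Numerator: 6×5841 − 185×190 = -104
Denominator: √[(35826 − 34225)(37236 − 36100)] = √[1601 × 1136] = 1348.6052
r = -104 / 1348.6052 ≈ -0.077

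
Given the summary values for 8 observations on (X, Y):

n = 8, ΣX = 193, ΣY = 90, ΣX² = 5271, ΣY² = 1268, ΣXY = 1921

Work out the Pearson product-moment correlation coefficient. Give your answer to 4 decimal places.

r = (nΣXY − ΣXΣY) / √[(nΣX² − (ΣX)²)(nΣY² − (ΣY)²)]
Numerator: 8×1921 − 193×90 = -2002
Denominator: √[(42168 − 37249)(10144 − 8100)] = √[4919 × 2044] = 3170.8731
r = -2002 / 3170.8731 ≈ -0.6314

-0.6314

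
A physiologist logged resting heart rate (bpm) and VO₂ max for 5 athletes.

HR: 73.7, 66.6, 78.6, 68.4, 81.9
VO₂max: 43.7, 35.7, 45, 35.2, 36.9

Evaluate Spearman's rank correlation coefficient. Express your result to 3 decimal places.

0.600

Rank HR: 3, 1, 4, 2, 5
Rank VO₂max: 4, 2, 5, 1, 3
d = rank(HR) − rank(VO₂max): -1, -1, -1, 1, 2; Σd² = 8
ρ = 1 − 6Σd² / [n(n²−1)] = 1 − 6×8 / (5×24) = 1 − 48/120 ≈ 0.600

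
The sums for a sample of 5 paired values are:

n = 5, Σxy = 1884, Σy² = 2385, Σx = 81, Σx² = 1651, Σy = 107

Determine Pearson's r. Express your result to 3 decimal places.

r = (nΣxy − ΣxΣy) / √[(nΣx² − (Σx)²)(nΣy² − (Σy)²)]
Numerator: 5×1884 − 81×107 = 753
Denominator: √[(8255 − 6561)(11925 − 11449)] = √[1694 × 476] = 897.9666
r = 753 / 897.9666 ≈ 0.839

0.839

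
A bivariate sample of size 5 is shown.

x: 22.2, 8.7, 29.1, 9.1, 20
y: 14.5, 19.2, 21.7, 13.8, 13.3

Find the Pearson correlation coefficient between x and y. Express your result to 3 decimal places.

0.318

n = 5, Σx = 89.1, Σy = 82.5, Σx² = 1898.15, Σy² = 1417.11, Σxy = 1511.99
nΣxy − ΣxΣy = 7559.95 − 7350.75 = 209.2
nΣx² − (Σx)² = 9490.75 − 7938.81 = 1551.94; nΣy² − (Σy)² = 7085.55 − 6806.25 = 279.3
r = 209.2 / √(1551.94 × 279.3) = 209.2 / 658.3744 ≈ 0.318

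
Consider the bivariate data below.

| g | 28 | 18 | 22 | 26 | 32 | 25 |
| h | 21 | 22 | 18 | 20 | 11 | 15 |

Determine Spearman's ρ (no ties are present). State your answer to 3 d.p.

Rank g: 5, 1, 2, 4, 6, 3
Rank h: 5, 6, 3, 4, 1, 2
d = rank(g) − rank(h): 0, -5, -1, 0, 5, 1; Σd² = 52
ρ = 1 − 6Σd² / [n(n²−1)] = 1 − 6×52 / (6×35) = 1 − 312/210 ≈ -0.486

-0.486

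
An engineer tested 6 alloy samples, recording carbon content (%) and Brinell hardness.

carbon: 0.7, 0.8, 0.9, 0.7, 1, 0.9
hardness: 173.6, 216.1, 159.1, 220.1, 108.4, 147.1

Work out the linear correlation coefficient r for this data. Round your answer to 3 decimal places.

-0.822

n = 6, Σx = 5, Σy = 1024.4, Σx² = 4.24, Σy² = 183981.96, Σxy = 832.45
nΣxy − ΣxΣy = 4994.7 − 5122 = -127.3
nΣx² − (Σx)² = 25.44 − 25 = 0.44; nΣy² − (Σy)² = 1103891.76 − 1049395.36 = 54496.4
r = -127.3 / √(0.44 × 54496.4) = -127.3 / 154.8497 ≈ -0.822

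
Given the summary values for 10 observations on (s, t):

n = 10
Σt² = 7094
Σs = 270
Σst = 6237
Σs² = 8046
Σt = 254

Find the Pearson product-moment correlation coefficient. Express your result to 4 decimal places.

r = (nΣst − ΣsΣt) / √[(nΣs² − (Σs)²)(nΣt² − (Σt)²)]
Numerator: 10×6237 − 270×254 = -6210
Denominator: √[(80460 − 72900)(70940 − 64516)] = √[7560 × 6424] = 6968.8909
r = -6210 / 6968.8909 ≈ -0.8911

-0.8911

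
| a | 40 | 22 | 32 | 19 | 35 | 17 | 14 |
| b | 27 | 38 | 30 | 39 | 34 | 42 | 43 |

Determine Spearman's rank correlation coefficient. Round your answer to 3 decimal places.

Rank a: 7, 4, 5, 3, 6, 2, 1
Rank b: 1, 4, 2, 5, 3, 6, 7
d = rank(a) − rank(b): 6, 0, 3, -2, 3, -4, -6; Σd² = 110
ρ = 1 − 6Σd² / [n(n²−1)] = 1 − 6×110 / (7×48) = 1 − 660/336 ≈ -0.964

-0.964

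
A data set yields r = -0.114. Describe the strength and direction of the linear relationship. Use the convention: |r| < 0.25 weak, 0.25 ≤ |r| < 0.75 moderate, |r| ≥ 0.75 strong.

weak negative

r = -0.114 < 0 so the relationship is negative.
|r| = 0.114, which falls in the weak range.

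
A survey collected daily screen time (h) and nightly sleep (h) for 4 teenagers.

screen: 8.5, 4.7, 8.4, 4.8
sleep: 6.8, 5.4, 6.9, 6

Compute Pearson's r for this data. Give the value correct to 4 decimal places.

0.9418

n = 4, Σx = 26.4, Σy = 25.1, Σx² = 187.94, Σy² = 159.01, Σxy = 169.94
nΣxy − ΣxΣy = 679.76 − 662.64 = 17.12
nΣx² − (Σx)² = 751.76 − 696.96 = 54.8; nΣy² − (Σy)² = 636.04 − 630.01 = 6.03
r = 17.12 / √(54.8 × 6.03) = 17.12 / 18.1781 ≈ 0.9418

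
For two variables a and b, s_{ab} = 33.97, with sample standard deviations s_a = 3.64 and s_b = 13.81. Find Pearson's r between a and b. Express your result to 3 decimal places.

0.676

r = Cov(a,b) / (s_a · s_b) = 33.97 / (3.64 × 13.81)
  = 33.97 / 50.2684 ≈ 0.676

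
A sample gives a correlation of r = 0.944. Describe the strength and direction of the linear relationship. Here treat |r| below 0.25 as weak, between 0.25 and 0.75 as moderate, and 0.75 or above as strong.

r = 0.944 > 0 so the relationship is positive.
|r| = 0.944, which falls in the strong range.

strong positive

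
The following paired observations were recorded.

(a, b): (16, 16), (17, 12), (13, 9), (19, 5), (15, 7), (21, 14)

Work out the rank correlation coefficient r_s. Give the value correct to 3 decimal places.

Rank a: 3, 4, 1, 5, 2, 6
Rank b: 6, 4, 3, 1, 2, 5
d = rank(a) − rank(b): -3, 0, -2, 4, 0, 1; Σd² = 30
ρ = 1 − 6Σd² / [n(n²−1)] = 1 − 6×30 / (6×35) = 1 − 180/210 ≈ 0.143

0.143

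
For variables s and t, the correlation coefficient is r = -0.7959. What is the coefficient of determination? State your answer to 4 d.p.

r² = (-0.7959)² = 0.6335

0.6335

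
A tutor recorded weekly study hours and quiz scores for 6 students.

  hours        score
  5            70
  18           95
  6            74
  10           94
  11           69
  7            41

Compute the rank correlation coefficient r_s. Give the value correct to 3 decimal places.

0.371

Rank hours: 1, 6, 2, 4, 5, 3
Rank score: 3, 6, 4, 5, 2, 1
d = rank(hours) − rank(score): -2, 0, -2, -1, 3, 2; Σd² = 22
ρ = 1 − 6Σd² / [n(n²−1)] = 1 − 6×22 / (6×35) = 1 − 132/210 ≈ 0.371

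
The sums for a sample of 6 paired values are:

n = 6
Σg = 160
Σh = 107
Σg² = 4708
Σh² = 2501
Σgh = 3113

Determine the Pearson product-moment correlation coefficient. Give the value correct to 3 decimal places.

r = (nΣgh − ΣgΣh) / √[(nΣg² − (Σg)²)(nΣh² − (Σh)²)]
Numerator: 6×3113 − 160×107 = 1558
Denominator: √[(28248 − 25600)(15006 − 11449)] = √[2648 × 3557] = 3069.0285
r = 1558 / 3069.0285 ≈ 0.508

0.508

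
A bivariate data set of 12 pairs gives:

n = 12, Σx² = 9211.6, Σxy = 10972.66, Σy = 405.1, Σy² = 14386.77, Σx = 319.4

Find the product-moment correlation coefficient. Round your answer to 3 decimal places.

r = (nΣxy − ΣxΣy) / √[(nΣx² − (Σx)²)(nΣy² − (Σy)²)]
Numerator: 12×10972.66 − 319.4×405.1 = 2282.98
Denominator: √[(110539.2 − 102016.36)(172641.24 − 164106.01)] = √[8522.84 × 8535.23] = 8529.0328
r = 2282.98 / 8529.0328 ≈ 0.268

0.268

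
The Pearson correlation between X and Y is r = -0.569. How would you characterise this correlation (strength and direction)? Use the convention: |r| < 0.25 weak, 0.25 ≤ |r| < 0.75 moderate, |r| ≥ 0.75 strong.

r = -0.569 < 0 so the relationship is negative.
|r| = 0.569, which falls in the moderate range.

moderate negative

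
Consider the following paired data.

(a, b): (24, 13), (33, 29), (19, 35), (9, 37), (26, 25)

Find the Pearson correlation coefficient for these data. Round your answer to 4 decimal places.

-0.4950

n = 5, Σa = 111, Σb = 139, Σa² = 2783, Σb² = 4229, Σab = 2917
nΣab − ΣaΣb = 14585 − 15429 = -844
nΣa² − (Σa)² = 13915 − 12321 = 1594; nΣb² − (Σb)² = 21145 − 19321 = 1824
r = -844 / √(1594 × 1824) = -844 / 1705.1264 ≈ -0.4950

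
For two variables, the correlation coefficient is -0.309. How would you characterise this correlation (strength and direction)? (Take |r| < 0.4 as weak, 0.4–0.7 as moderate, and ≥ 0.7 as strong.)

r = -0.309 < 0 so the relationship is negative.
|r| = 0.309, which falls in the weak range.

weak negative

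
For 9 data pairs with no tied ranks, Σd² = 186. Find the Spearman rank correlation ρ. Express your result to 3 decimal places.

-0.550

ρ = 1 − 6Σd² / [n(n²−1)] = 1 − 6×186 / (9×80)
  = 1 − 1116/720 = 1 − 1.5500 ≈ -0.550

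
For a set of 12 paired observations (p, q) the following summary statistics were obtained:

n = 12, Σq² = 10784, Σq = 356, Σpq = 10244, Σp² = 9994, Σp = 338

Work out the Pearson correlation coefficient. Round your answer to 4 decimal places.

0.6672

r = (nΣpq − ΣpΣq) / √[(nΣp² − (Σp)²)(nΣq² − (Σq)²)]
Numerator: 12×10244 − 338×356 = 2600
Denominator: √[(119928 − 114244)(129408 − 126736)] = √[5684 × 2672] = 3897.1333
r = 2600 / 3897.1333 ≈ 0.6672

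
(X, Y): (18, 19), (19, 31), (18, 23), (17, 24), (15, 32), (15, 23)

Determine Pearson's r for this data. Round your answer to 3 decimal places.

-0.141

n = 6, ΣX = 102, ΣY = 152, ΣX² = 1748, ΣY² = 3980, ΣXY = 2578
nΣXY − ΣXΣY = 15468 − 15504 = -36
nΣX² − (ΣX)² = 10488 − 10404 = 84; nΣY² − (ΣY)² = 23880 − 23104 = 776
r = -36 / √(84 × 776) = -36 / 255.3116 ≈ -0.141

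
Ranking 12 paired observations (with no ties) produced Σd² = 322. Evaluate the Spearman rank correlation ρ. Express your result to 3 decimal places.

ρ = 1 − 6Σd² / [n(n²−1)] = 1 − 6×322 / (12×143)
  = 1 − 1932/1716 = 1 − 1.1259 ≈ -0.126

-0.126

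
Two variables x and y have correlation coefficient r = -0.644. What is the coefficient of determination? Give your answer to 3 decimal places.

r² = (-0.644)² = 0.415

0.415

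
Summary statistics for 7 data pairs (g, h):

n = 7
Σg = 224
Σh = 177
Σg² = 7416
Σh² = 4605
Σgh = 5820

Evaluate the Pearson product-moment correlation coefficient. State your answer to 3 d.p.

0.871

r = (nΣgh − ΣgΣh) / √[(nΣg² − (Σg)²)(nΣh² − (Σh)²)]
Numerator: 7×5820 − 224×177 = 1092
Denominator: √[(51912 − 50176)(32235 − 31329)] = √[1736 × 906] = 1254.1196
r = 1092 / 1254.1196 ≈ 0.871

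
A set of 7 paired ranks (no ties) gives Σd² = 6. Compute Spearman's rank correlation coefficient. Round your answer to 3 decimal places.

ρ = 1 − 6Σd² / [n(n²−1)] = 1 − 6×6 / (7×48)
  = 1 − 36/336 = 1 − 0.1071 ≈ 0.893

0.893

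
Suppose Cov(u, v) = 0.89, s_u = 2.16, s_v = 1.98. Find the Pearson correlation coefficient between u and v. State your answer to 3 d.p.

0.208

r = Cov(u,v) / (s_u · s_v) = 0.89 / (2.16 × 1.98)
  = 0.89 / 4.2768 ≈ 0.208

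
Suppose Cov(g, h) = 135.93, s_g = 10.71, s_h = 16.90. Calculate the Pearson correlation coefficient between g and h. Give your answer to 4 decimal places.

r = Cov(g,h) / (s_g · s_h) = 135.93 / (10.71 × 16.90)
  = 135.93 / 180.9990 ≈ 0.7510

0.7510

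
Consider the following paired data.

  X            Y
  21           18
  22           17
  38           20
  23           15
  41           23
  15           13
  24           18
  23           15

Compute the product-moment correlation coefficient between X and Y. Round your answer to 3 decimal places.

0.892

n = 8, ΣX = 207, ΣY = 139, ΣX² = 5909, ΣY² = 2485, ΣXY = 3772
nΣXY − ΣXΣY = 30176 − 28773 = 1403
nΣX² − (ΣX)² = 47272 − 42849 = 4423; nΣY² − (ΣY)² = 19880 − 19321 = 559
r = 1403 / √(4423 × 559) = 1403 / 1572.4048 ≈ 0.892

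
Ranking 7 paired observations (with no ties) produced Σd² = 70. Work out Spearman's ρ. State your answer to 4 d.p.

ρ = 1 − 6Σd² / [n(n²−1)] = 1 − 6×70 / (7×48)
  = 1 − 420/336 = 1 − 1.25000 ≈ -0.2500

-0.2500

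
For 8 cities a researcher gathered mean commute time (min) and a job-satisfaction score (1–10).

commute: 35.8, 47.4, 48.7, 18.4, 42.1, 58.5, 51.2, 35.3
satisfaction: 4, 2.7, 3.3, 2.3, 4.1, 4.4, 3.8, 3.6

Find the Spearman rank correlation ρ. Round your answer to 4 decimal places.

0.4762

Rank commute: 3, 5, 6, 1, 4, 8, 7, 2
Rank satisfaction: 6, 2, 3, 1, 7, 8, 5, 4
d = rank(commute) − rank(satisfaction): -3, 3, 3, 0, -3, 0, 2, -2; Σd² = 44
ρ = 1 − 6Σd² / [n(n²−1)] = 1 − 6×44 / (8×63) = 1 − 264/504 ≈ 0.4762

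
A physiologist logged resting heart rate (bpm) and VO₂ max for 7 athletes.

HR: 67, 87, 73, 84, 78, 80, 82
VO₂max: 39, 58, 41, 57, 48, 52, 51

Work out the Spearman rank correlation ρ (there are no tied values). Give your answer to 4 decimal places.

0.9643

Rank HR: 1, 7, 2, 6, 3, 4, 5
Rank VO₂max: 1, 7, 2, 6, 3, 5, 4
d = rank(HR) − rank(VO₂max): 0, 0, 0, 0, 0, -1, 1; Σd² = 2
ρ = 1 − 6Σd² / [n(n²−1)] = 1 − 6×2 / (7×48) = 1 − 12/336 ≈ 0.9643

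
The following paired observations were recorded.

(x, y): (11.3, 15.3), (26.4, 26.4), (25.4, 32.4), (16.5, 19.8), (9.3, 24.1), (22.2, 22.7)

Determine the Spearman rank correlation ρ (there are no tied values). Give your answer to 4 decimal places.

0.6000

Rank x: 2, 6, 5, 3, 1, 4
Rank y: 1, 5, 6, 2, 4, 3
d = rank(x) − rank(y): 1, 1, -1, 1, -3, 1; Σd² = 14
ρ = 1 − 6Σd² / [n(n²−1)] = 1 − 6×14 / (6×35) = 1 − 84/210 ≈ 0.6000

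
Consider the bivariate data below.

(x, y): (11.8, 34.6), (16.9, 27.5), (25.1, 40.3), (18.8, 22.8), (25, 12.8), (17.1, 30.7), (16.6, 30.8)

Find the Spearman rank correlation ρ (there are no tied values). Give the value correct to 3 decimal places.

-0.214

Rank x: 1, 3, 7, 5, 6, 4, 2
Rank y: 6, 3, 7, 2, 1, 4, 5
d = rank(x) − rank(y): -5, 0, 0, 3, 5, 0, -3; Σd² = 68
ρ = 1 − 6Σd² / [n(n²−1)] = 1 − 6×68 / (7×48) = 1 − 408/336 ≈ -0.214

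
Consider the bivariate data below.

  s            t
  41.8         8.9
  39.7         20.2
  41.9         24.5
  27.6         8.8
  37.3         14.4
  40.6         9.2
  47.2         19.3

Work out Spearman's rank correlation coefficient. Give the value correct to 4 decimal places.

Rank s: 5, 3, 6, 1, 2, 4, 7
Rank t: 2, 6, 7, 1, 4, 3, 5
d = rank(s) − rank(t): 3, -3, -1, 0, -2, 1, 2; Σd² = 28
ρ = 1 − 6Σd² / [n(n²−1)] = 1 − 6×28 / (7×48) = 1 − 168/336 ≈ 0.5000

0.5000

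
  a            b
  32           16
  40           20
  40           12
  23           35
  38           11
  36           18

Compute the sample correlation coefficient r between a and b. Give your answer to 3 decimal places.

-0.839

n = 6, Σa = 209, Σb = 112, Σa² = 7493, Σb² = 2470, Σab = 3663
nΣab − ΣaΣb = 21978 − 23408 = -1430
nΣa² − (Σa)² = 44958 − 43681 = 1277; nΣb² − (Σb)² = 14820 − 12544 = 2276
r = -1430 / √(1277 × 2276) = -1430 / 1704.8320 ≈ -0.839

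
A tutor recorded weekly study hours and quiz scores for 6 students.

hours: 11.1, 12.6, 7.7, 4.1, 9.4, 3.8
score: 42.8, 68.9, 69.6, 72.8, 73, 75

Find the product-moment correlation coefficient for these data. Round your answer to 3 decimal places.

-0.525

n = 6, Σx = 48.7, Σy = 402.1, Σx² = 460.87, Σy² = 27677.05, Σxy = 3148.82
nΣxy − ΣxΣy = 18892.92 − 19582.27 = -689.35
nΣx² − (Σx)² = 2765.22 − 2371.69 = 393.53; nΣy² − (Σy)² = 166062.3 − 161684.41 = 4377.89
r = -689.35 / √(393.53 × 4377.89) = -689.35 / 1312.5666 ≈ -0.525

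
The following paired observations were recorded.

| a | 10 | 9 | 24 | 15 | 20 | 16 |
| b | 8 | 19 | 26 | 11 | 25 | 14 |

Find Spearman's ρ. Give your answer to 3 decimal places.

0.657

Rank a: 2, 1, 6, 3, 5, 4
Rank b: 1, 4, 6, 2, 5, 3
d = rank(a) − rank(b): 1, -3, 0, 1, 0, 1; Σd² = 12
ρ = 1 − 6Σd² / [n(n²−1)] = 1 − 6×12 / (6×35) = 1 − 72/210 ≈ 0.657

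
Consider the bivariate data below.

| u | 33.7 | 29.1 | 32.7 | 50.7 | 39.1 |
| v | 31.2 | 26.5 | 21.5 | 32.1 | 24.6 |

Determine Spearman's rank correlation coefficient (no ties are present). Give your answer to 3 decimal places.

Rank u: 3, 1, 2, 5, 4
Rank v: 4, 3, 1, 5, 2
d = rank(u) − rank(v): -1, -2, 1, 0, 2; Σd² = 10
ρ = 1 − 6Σd² / [n(n²−1)] = 1 − 6×10 / (5×24) = 1 − 60/120 ≈ 0.500

0.500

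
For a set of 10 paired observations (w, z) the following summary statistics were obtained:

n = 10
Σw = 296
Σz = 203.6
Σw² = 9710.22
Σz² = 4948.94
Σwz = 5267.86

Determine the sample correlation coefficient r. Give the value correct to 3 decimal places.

-0.869

r = (nΣwz − ΣwΣz) / √[(nΣw² − (Σw)²)(nΣz² − (Σz)²)]
Numerator: 10×5267.86 − 296×203.6 = -7587
Denominator: √[(97102.2 − 87616)(49489.4 − 41452.96)] = √[9486.2 × 8036.44] = 8731.2815
r = -7587 / 8731.2815 ≈ -0.869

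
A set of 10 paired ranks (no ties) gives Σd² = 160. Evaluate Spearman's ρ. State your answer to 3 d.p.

ρ = 1 − 6Σd² / [n(n²−1)] = 1 − 6×160 / (10×99)
  = 1 − 960/990 = 1 − 0.9697 ≈ 0.030

0.030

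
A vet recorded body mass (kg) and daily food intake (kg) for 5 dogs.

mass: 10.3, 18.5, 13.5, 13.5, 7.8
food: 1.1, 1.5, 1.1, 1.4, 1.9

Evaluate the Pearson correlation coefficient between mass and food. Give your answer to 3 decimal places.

n = 5, Σx = 63.6, Σy = 7, Σx² = 873.68, Σy² = 10.24, Σxy = 87.65
nΣxy − ΣxΣy = 438.25 − 445.2 = -6.95
nΣx² − (Σx)² = 4368.4 − 4044.96 = 323.44; nΣy² − (Σy)² = 51.2 − 49 = 2.2
r = -6.95 / √(323.44 × 2.2) = -6.95 / 26.6752 ≈ -0.261

-0.261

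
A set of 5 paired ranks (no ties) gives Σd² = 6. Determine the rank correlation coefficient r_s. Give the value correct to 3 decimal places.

ρ = 1 − 6Σd² / [n(n²−1)] = 1 − 6×6 / (5×24)
  = 1 − 36/120 = 1 − 0.3000 ≈ 0.700

0.700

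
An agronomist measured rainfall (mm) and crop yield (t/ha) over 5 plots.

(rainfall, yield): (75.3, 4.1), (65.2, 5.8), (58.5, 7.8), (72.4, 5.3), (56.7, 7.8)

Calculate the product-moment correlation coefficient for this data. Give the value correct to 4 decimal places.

-0.9754

n = 5, Σx = 328.1, Σy = 30.8, Σx² = 21800.03, Σy² = 200.22, Σxy = 1969.17
nΣxy − ΣxΣy = 9845.85 − 10105.48 = -259.63
nΣx² − (Σx)² = 109000.15 − 107649.61 = 1350.54; nΣy² − (Σy)² = 1001.1 − 948.64 = 52.46
r = -259.63 / √(1350.54 × 52.46) = -259.63 / 266.1754 ≈ -0.9754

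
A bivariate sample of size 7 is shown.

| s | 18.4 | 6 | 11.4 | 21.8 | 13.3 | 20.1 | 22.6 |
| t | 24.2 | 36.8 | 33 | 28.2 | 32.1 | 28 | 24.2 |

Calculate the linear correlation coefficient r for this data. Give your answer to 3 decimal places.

n = 7, Σs = 113.6, Σt = 206.5, Σs² = 2071.42, Σt² = 6224.17, Σst = 3193.69
nΣst − ΣsΣt = 22355.83 − 23458.4 = -1102.57
nΣs² − (Σs)² = 14499.94 − 12904.96 = 1594.98; nΣt² − (Σt)² = 43569.19 − 42642.25 = 926.94
r = -1102.57 / √(1594.98 × 926.94) = -1102.57 / 1215.9156 ≈ -0.907

-0.907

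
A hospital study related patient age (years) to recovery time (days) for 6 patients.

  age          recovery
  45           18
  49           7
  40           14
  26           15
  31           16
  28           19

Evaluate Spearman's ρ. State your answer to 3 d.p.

Rank age: 5, 6, 4, 1, 3, 2
Rank recovery: 5, 1, 2, 3, 4, 6
d = rank(age) − rank(recovery): 0, 5, 2, -2, -1, -4; Σd² = 50
ρ = 1 − 6Σd² / [n(n²−1)] = 1 − 6×50 / (6×35) = 1 − 300/210 ≈ -0.429

-0.429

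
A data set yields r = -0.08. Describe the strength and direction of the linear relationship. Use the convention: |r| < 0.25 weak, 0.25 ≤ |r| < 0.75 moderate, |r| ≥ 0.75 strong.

weak negative

r = -0.08 < 0 so the relationship is negative.
|r| = 0.08, which falls in the weak range.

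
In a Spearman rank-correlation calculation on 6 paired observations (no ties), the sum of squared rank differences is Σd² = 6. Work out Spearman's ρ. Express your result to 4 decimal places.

ρ = 1 − 6Σd² / [n(n²−1)] = 1 − 6×6 / (6×35)
  = 1 − 36/210 = 1 − 0.17143 ≈ 0.8286

0.8286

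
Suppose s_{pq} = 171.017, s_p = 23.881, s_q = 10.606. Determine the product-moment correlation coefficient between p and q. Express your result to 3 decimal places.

r = Cov(p,q) / (s_p · s_q) = 171.017 / (23.881 × 10.606)
  = 171.017 / 253.2819 ≈ 0.675

0.675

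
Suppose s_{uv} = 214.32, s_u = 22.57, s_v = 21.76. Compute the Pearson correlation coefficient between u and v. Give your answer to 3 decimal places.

0.436

r = Cov(u,v) / (s_u · s_v) = 214.32 / (22.57 × 21.76)
  = 214.32 / 491.1232 ≈ 0.436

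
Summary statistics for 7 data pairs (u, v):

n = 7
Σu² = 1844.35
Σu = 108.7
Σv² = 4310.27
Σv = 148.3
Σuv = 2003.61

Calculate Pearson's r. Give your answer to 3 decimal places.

-0.700

r = (nΣuv − ΣuΣv) / √[(nΣu² − (Σu)²)(nΣv² − (Σv)²)]
Numerator: 7×2003.61 − 108.7×148.3 = -2094.94
Denominator: √[(12910.45 − 11815.69)(30171.89 − 21992.89)] = √[1094.76 × 8179] = 2992.3305
r = -2094.94 / 2992.3305 ≈ -0.700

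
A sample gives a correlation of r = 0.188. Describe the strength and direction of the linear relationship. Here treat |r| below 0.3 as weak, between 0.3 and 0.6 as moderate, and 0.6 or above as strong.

r = 0.188 > 0 so the relationship is positive.
|r| = 0.188, which falls in the weak range.

weak positive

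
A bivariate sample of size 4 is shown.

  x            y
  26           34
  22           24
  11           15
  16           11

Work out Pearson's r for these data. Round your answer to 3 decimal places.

n = 4, Σx = 75, Σy = 84, Σx² = 1537, Σy² = 2078, Σxy = 1753
nΣxy − ΣxΣy = 7012 − 6300 = 712
nΣx² − (Σx)² = 6148 − 5625 = 523; nΣy² − (Σy)² = 8312 − 7056 = 1256
r = 712 / √(523 × 1256) = 712 / 810.4863 ≈ 0.878

0.878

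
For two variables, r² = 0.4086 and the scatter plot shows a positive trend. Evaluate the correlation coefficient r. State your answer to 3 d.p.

|r| = √0.4086 = 0.639
The association is positive, so r = 0.639.

0.639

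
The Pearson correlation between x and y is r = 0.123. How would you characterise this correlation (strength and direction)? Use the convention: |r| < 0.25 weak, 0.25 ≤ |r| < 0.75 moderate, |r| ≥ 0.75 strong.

r = 0.123 > 0 so the relationship is positive.
|r| = 0.123, which falls in the weak range.

weak positive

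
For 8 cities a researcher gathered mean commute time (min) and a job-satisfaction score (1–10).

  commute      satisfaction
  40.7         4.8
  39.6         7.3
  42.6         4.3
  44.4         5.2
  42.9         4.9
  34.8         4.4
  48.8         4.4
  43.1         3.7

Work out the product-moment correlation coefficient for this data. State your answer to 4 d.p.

-0.2092

n = 8, Σx = 336.9, Σy = 39, Σx² = 14301.27, Σy² = 198.28, Σxy = 1636.02
nΣxy − ΣxΣy = 13088.16 − 13139.1 = -50.94
nΣx² − (Σx)² = 114410.16 − 113501.61 = 908.55; nΣy² − (Σy)² = 1586.24 − 1521 = 65.24
r = -50.94 / √(908.55 × 65.24) = -50.94 / 243.4621 ≈ -0.2092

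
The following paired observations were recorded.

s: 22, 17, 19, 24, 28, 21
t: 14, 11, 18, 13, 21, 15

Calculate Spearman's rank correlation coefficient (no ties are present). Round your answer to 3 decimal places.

Rank s: 4, 1, 2, 5, 6, 3
Rank t: 3, 1, 5, 2, 6, 4
d = rank(s) − rank(t): 1, 0, -3, 3, 0, -1; Σd² = 20
ρ = 1 − 6Σd² / [n(n²−1)] = 1 − 6×20 / (6×35) = 1 − 120/210 ≈ 0.429

0.429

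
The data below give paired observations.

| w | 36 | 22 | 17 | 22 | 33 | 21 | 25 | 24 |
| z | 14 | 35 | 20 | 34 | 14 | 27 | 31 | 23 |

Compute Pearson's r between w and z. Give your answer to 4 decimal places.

n = 8, Σw = 200, Σz = 198, Σw² = 5284, Σz² = 5392, Σwz = 4718
nΣwz − ΣwΣz = 37744 − 39600 = -1856
nΣw² − (Σw)² = 42272 − 40000 = 2272; nΣz² − (Σz)² = 43136 − 39204 = 3932
r = -1856 / √(2272 × 3932) = -1856 / 2988.8968 ≈ -0.6210

-0.6210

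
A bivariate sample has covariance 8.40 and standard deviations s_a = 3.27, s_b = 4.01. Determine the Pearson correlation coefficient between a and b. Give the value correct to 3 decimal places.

0.641

r = Cov(a,b) / (s_a · s_b) = 8.40 / (3.27 × 4.01)
  = 8.40 / 13.1127 ≈ 0.641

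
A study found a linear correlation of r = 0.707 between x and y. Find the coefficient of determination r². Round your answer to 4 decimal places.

0.4998

r² = (0.707)² = 0.4998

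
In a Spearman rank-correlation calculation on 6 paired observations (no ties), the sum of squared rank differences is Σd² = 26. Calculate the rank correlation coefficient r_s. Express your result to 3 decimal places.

ρ = 1 − 6Σd² / [n(n²−1)] = 1 − 6×26 / (6×35)
  = 1 − 156/210 = 1 − 0.7429 ≈ 0.257

0.257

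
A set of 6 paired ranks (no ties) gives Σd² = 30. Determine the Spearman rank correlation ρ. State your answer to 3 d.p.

ρ = 1 − 6Σd² / [n(n²−1)] = 1 − 6×30 / (6×35)
  = 1 − 180/210 = 1 − 0.8571 ≈ 0.143

0.143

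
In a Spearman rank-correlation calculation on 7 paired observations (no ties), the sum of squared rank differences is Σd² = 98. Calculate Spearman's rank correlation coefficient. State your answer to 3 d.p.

-0.750

ρ = 1 − 6Σd² / [n(n²−1)] = 1 − 6×98 / (7×48)
  = 1 − 588/336 = 1 − 1.7500 ≈ -0.750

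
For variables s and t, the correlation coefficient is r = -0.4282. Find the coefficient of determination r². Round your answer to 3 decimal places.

r² = (-0.4282)² = 0.183

0.183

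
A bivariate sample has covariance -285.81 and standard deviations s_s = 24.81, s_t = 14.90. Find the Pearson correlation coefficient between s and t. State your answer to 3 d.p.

r = Cov(s,t) / (s_s · s_t) = -285.81 / (24.81 × 14.90)
  = -285.81 / 369.6690 ≈ -0.773

-0.773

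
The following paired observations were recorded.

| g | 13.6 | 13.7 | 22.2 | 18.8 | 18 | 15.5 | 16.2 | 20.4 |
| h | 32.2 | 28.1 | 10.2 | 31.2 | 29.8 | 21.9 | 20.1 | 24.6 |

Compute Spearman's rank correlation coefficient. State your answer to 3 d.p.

Rank g: 1, 2, 8, 6, 5, 3, 4, 7
Rank h: 8, 5, 1, 7, 6, 3, 2, 4
d = rank(g) − rank(h): -7, -3, 7, -1, -1, 0, 2, 3; Σd² = 122
ρ = 1 − 6Σd² / [n(n²−1)] = 1 − 6×122 / (8×63) = 1 − 732/504 ≈ -0.452

-0.452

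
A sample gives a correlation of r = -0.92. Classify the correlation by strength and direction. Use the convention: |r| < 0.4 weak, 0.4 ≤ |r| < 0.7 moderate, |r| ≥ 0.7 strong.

strong negative

r = -0.92 < 0 so the relationship is negative.
|r| = 0.92, which falls in the strong range.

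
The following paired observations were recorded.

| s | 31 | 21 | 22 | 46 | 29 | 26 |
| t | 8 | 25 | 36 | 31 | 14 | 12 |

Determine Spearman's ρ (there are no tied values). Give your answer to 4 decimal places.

-0.2571

Rank s: 5, 1, 2, 6, 4, 3
Rank t: 1, 4, 6, 5, 3, 2
d = rank(s) − rank(t): 4, -3, -4, 1, 1, 1; Σd² = 44
ρ = 1 − 6Σd² / [n(n²−1)] = 1 − 6×44 / (6×35) = 1 − 264/210 ≈ -0.2571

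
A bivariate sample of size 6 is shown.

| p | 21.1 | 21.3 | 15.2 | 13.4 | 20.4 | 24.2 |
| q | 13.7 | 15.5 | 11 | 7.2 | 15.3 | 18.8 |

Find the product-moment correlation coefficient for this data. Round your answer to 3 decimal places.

n = 6, Σp = 115.6, Σq = 81.5, Σp² = 2311.3, Σq² = 1188.31, Σpq = 1649.98
nΣpq − ΣpΣq = 9899.88 − 9421.4 = 478.48
nΣp² − (Σp)² = 13867.8 − 13363.36 = 504.44; nΣq² − (Σq)² = 7129.86 − 6642.25 = 487.61
r = 478.48 / √(504.44 × 487.61) = 478.48 / 495.9536 ≈ 0.965

0.965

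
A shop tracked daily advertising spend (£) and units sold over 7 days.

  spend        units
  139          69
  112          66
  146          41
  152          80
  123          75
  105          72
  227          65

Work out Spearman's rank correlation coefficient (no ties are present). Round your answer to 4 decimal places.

-0.2143

Rank spend: 4, 2, 5, 6, 3, 1, 7
Rank units: 4, 3, 1, 7, 6, 5, 2
d = rank(spend) − rank(units): 0, -1, 4, -1, -3, -4, 5; Σd² = 68
ρ = 1 − 6Σd² / [n(n²−1)] = 1 − 6×68 / (7×48) = 1 − 408/336 ≈ -0.2143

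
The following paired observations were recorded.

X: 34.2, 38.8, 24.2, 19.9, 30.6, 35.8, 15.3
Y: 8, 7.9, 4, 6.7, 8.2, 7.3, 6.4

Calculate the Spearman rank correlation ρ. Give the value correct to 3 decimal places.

Rank X: 5, 7, 3, 2, 4, 6, 1
Rank Y: 6, 5, 1, 3, 7, 4, 2
d = rank(X) − rank(Y): -1, 2, 2, -1, -3, 2, -1; Σd² = 24
ρ = 1 − 6Σd² / [n(n²−1)] = 1 − 6×24 / (7×48) = 1 − 144/336 ≈ 0.571

0.571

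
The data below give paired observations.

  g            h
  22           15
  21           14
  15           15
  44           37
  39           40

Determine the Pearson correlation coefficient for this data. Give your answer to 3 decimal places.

n = 5, Σg = 141, Σh = 121, Σg² = 4607, Σh² = 3615, Σgh = 4037
nΣgh − ΣgΣh = 20185 − 17061 = 3124
nΣg² − (Σg)² = 23035 − 19881 = 3154; nΣh² − (Σh)² = 18075 − 14641 = 3434
r = 3124 / √(3154 × 3434) = 3124 / 3291.0235 ≈ 0.949

0.949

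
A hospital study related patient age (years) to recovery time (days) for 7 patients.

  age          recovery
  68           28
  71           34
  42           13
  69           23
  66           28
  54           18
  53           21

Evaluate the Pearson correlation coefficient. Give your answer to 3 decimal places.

0.899

n = 7, Σx = 423, Σy = 165, Σx² = 26271, Σy² = 4187, Σxy = 10384
nΣxy − ΣxΣy = 72688 − 69795 = 2893
nΣx² − (Σx)² = 183897 − 178929 = 4968; nΣy² − (Σy)² = 29309 − 27225 = 2084
r = 2893 / √(4968 × 2084) = 2893 / 3217.6563 ≈ 0.899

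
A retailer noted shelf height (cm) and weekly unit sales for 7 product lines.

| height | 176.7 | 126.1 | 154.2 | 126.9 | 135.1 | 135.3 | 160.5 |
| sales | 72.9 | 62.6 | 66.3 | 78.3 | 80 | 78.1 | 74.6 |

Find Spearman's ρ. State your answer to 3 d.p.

Rank height: 7, 1, 5, 2, 3, 4, 6
Rank sales: 3, 1, 2, 6, 7, 5, 4
d = rank(height) − rank(sales): 4, 0, 3, -4, -4, -1, 2; Σd² = 62
ρ = 1 − 6Σd² / [n(n²−1)] = 1 − 6×62 / (7×48) = 1 − 372/336 ≈ -0.107

-0.107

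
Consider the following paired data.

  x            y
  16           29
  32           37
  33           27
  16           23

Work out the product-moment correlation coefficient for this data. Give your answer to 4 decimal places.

n = 4, Σx = 97, Σy = 116, Σx² = 2625, Σy² = 3468, Σxy = 2907
nΣxy − ΣxΣy = 11628 − 11252 = 376
nΣx² − (Σx)² = 10500 − 9409 = 1091; nΣy² − (Σy)² = 13872 − 13456 = 416
r = 376 / √(1091 × 416) = 376 / 673.6884 ≈ 0.5581

0.5581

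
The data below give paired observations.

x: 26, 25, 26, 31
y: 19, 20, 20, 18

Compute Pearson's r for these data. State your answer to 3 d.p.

-0.900

n = 4, Σx = 108, Σy = 77, Σx² = 2938, Σy² = 1485, Σxy = 2072
nΣxy − ΣxΣy = 8288 − 8316 = -28
nΣx² − (Σx)² = 11752 − 11664 = 88; nΣy² − (Σy)² = 5940 − 5929 = 11
r = -28 / √(88 × 11) = -28 / 31.1127 ≈ -0.900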